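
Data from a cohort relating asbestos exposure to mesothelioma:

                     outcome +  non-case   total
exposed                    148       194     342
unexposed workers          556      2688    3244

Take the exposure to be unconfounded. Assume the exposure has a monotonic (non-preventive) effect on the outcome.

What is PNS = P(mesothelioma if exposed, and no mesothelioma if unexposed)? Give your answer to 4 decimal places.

p₁ = P(outcome | exposed) = 148/342 = 0.43275
p₀ = P(outcome | unexposed) = 556/3244 = 0.17139
Under exogeneity and monotonicity, PNS = p₁ − p₀.
PNS = 0.43275 − 0.17139 = 0.26136

PNS ≈ 0.2614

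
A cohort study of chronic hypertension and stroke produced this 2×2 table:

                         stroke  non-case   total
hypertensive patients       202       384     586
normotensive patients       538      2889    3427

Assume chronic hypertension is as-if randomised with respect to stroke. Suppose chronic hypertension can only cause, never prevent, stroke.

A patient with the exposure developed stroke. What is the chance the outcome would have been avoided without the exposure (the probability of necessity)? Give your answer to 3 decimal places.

p₁ = P(outcome | exposed) = 202/586 = 0.34471
p₀ = P(outcome | unexposed) = 538/3427 = 0.15699
Under exogeneity and monotonicity, PN = (p₁ − p₀)/p₁.
PN = (0.34471 − 0.15699) / 0.34471 ≈ 0.5446

PN ≈ 0.545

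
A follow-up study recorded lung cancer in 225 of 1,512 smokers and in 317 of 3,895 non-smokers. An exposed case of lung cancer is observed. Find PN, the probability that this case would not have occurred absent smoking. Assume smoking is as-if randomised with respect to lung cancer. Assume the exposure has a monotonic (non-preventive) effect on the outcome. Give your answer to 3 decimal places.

PN ≈ 0.453

p₁ = P(outcome | exposed) = 225/1512 = 0.14881
p₀ = P(outcome | unexposed) = 317/3895 = 0.081386
Under exogeneity and monotonicity, PN = (p₁ − p₀) / p₁.
PN = (0.14881 − 0.081386) / 0.14881 = 0.067423 / 0.14881 ≈ 0.4531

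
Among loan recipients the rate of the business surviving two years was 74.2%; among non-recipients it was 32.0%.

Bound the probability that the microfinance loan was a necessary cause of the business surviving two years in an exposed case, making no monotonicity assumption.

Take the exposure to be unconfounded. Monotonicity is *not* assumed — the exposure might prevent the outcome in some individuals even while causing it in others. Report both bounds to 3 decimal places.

p₁ = 0.742, p₀ = 0.32.
Under exogeneity alone the bounds on PN are max{0,(p₁−p₀)/p₁} ≤ PN ≤ min{1,(1−p₀)/p₁}.
  lower = (p₁ − p₀)/p₁ = 0.422 / 0.742 ≈ 0.5687
  upper = min{1, (1 − p₀)/p₁} = 0.68 / 0.742 ≈ 0.9164

0.569 ≤ PN ≤ 0.916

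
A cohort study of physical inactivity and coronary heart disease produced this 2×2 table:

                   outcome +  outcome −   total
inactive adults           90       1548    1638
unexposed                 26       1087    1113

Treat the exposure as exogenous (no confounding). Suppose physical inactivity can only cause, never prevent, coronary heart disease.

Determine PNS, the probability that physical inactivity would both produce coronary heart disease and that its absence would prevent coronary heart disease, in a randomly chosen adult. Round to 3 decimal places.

PNS ≈ 0.032

p₁ = P(outcome | exposed) = 90/1638 = 0.054945
p₀ = P(outcome | unexposed) = 26/1113 = 0.02336
Under exogeneity and monotonicity, PNS = p₁ − p₀.
PNS = 0.054945 − 0.02336 = 0.031585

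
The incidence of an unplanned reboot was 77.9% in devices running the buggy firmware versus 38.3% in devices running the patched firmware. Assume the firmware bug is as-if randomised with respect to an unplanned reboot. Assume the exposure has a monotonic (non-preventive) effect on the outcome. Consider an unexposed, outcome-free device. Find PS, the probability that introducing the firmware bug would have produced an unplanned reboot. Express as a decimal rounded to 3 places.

p₁ = 0.779, p₀ = 0.383.
Under exogeneity and monotonicity, PS = (p₁ − p₀) / (1 − p₀).
PS = (0.779 − 0.383) / (1 − 0.383) = 0.396 / 0.617 ≈ 0.6418

PS ≈ 0.642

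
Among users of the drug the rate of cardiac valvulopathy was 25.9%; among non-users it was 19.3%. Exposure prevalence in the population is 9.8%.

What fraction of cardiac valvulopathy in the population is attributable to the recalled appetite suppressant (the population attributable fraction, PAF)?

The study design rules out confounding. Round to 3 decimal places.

PAF ≈ 0.032

p₁ = 0.259, p₀ = 0.193.
Overall risk P(Y=1) = π·p₁ + (1−π)·p₀ = 0.098×0.259 + 0.902×0.193 = 0.19947.
Under exogeneity, PAF = [P(Y=1) − p₀] / P(Y=1).
PAF = (0.19947 − 0.193) / 0.19947 ≈ 0.0324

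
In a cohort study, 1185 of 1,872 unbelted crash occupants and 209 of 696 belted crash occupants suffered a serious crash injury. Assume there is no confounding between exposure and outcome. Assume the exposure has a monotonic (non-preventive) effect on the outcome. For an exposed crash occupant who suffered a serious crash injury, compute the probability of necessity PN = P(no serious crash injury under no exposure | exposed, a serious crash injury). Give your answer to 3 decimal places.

PN ≈ 0.526

p₁ = P(outcome | exposed) = 1185/1872 = 0.63301
p₀ = P(outcome | unexposed) = 209/696 = 0.30029
Under exogeneity and monotonicity, PN = (p₁ − p₀) / p₁.
PN = (0.63301 − 0.30029) / 0.63301 = 0.33273 / 0.63301 ≈ 0.5256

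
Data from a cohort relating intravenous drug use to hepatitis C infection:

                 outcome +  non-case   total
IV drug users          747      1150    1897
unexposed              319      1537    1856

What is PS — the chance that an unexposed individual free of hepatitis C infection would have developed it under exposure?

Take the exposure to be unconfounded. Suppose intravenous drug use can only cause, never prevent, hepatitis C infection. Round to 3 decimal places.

PS ≈ 0.268

p₁ = P(outcome | exposed) = 747/1897 = 0.39378
p₀ = P(outcome | unexposed) = 319/1856 = 0.17188
Under exogeneity and monotonicity, PS = (p₁ − p₀)/(1 − p₀).
PS = (0.39378 − 0.17188) / 0.82812 ≈ 0.2680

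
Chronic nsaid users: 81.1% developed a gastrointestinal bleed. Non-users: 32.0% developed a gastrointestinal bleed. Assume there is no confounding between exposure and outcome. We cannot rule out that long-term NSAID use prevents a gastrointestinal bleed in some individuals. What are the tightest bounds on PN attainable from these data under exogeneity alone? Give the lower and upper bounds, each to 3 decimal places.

p₁ = 0.811, p₀ = 0.32.
Under exogeneity alone the bounds on PN are max{0,(p₁−p₀)/p₁} ≤ PN ≤ min{1,(1−p₀)/p₁}.
  lower = (p₁ − p₀)/p₁ = 0.491 / 0.811 ≈ 0.6054
  upper = min{1, (1 − p₀)/p₁} = 0.68 / 0.811 ≈ 0.8385

0.605 ≤ PN ≤ 0.838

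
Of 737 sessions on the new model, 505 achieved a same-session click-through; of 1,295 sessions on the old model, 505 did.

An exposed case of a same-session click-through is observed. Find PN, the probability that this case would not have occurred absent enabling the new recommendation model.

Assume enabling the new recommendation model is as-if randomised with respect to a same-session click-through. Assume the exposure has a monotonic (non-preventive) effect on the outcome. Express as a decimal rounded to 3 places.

PN ≈ 0.431

p₁ = P(outcome | exposed) = 505/737 = 0.68521
p₀ = P(outcome | unexposed) = 505/1295 = 0.38996
Under exogeneity and monotonicity, PN = (p₁ − p₀) / p₁.
PN = (0.68521 − 0.38996) / 0.68521 = 0.29525 / 0.68521 ≈ 0.4309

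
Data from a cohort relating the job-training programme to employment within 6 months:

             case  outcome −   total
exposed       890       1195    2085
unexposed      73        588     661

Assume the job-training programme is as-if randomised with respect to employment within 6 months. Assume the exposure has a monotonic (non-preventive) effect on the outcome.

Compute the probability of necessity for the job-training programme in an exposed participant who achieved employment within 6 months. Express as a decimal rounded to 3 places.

p₁ = P(outcome | exposed) = 890/2085 = 0.42686
p₀ = P(outcome | unexposed) = 73/661 = 0.11044
Under exogeneity and monotonicity, PN = (p₁ − p₀)/p₁.
PN = (0.42686 − 0.11044) / 0.42686 ≈ 0.7413

PN ≈ 0.741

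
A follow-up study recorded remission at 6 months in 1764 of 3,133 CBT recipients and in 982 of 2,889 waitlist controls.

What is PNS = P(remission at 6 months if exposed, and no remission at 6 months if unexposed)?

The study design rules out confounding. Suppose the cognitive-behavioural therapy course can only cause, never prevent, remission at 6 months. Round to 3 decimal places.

PNS ≈ 0.223

p₁ = P(outcome | exposed) = 1764/3133 = 0.56304
p₀ = P(outcome | unexposed) = 982/2889 = 0.33991
Under exogeneity and monotonicity, PNS = p₁ − p₀.
PNS = 0.56304 − 0.33991 = 0.22313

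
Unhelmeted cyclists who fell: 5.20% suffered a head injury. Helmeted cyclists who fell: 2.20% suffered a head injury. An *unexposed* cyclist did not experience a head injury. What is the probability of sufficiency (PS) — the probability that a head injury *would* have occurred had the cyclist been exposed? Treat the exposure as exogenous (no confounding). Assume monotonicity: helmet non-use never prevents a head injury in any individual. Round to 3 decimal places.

p₁ = 0.052, p₀ = 0.022.
Under exogeneity and monotonicity, PS = (p₁ − p₀) / (1 − p₀).
PS = (0.052 − 0.022) / (1 − 0.022) = 0.03 / 0.978 ≈ 0.0307

PS ≈ 0.031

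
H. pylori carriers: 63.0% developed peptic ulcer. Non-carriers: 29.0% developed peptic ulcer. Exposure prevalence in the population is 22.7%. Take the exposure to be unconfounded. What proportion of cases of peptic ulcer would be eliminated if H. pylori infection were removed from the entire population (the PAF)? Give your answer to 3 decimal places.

PAF ≈ 0.210

p₁ = 0.63, p₀ = 0.29.
Overall risk P(Y=1) = π·p₁ + (1−π)·p₀ = 0.227×0.63 + 0.773×0.29 = 0.36718.
Under exogeneity, PAF = [P(Y=1) − p₀] / P(Y=1).
PAF = (0.36718 − 0.29) / 0.36718 ≈ 0.2102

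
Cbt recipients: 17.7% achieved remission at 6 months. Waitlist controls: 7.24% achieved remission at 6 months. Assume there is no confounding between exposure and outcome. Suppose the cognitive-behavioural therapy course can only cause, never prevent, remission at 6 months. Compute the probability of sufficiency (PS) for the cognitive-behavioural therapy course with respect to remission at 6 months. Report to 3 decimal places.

p₁ = 0.177, p₀ = 0.0724.
Under exogeneity and monotonicity, PS = (p₁ − p₀) / (1 − p₀).
PS = (0.177 − 0.0724) / (1 − 0.0724) = 0.1046 / 0.9276 ≈ 0.1128

PS ≈ 0.113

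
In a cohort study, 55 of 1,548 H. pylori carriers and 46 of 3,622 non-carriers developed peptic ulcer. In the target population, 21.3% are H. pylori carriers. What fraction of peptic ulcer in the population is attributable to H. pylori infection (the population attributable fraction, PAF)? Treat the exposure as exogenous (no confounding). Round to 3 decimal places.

p₁ = P(outcome | exposed) = 55/1548 = 0.03553
p₀ = P(outcome | unexposed) = 46/3622 = 0.0127
Overall risk P(Y=1) = π·p₁ + (1−π)·p₀ = 0.213×0.03553 + 0.787×0.0127 = 0.017563.
Under exogeneity, PAF = [P(Y=1) − p₀] / P(Y=1).
PAF = (0.017563 − 0.0127) / 0.017563 ≈ 0.2769

PAF ≈ 0.277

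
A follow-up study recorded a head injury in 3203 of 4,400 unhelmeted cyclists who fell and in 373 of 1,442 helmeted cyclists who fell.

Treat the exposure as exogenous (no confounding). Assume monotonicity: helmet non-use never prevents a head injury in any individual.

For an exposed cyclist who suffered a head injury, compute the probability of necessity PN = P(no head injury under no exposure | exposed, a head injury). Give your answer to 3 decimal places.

p₁ = P(outcome | exposed) = 3203/4400 = 0.72795
p₀ = P(outcome | unexposed) = 373/1442 = 0.25867
Under exogeneity and monotonicity, PN = (p₁ − p₀) / p₁.
PN = (0.72795 − 0.25867) / 0.72795 = 0.46929 / 0.72795 ≈ 0.6447

PN ≈ 0.645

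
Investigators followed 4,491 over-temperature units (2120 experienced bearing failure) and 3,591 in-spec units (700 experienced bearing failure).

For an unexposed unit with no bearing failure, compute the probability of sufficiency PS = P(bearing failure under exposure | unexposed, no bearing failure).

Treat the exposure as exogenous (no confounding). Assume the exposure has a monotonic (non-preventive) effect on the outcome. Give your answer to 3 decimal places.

p₁ = P(outcome | exposed) = 2120/4491 = 0.47206
p₀ = P(outcome | unexposed) = 700/3591 = 0.19493
Under exogeneity and monotonicity, PS = (p₁ − p₀) / (1 − p₀).
PS = (0.47206 − 0.19493) / (1 − 0.19493) = 0.27712 / 0.80507 ≈ 0.3442

PS ≈ 0.344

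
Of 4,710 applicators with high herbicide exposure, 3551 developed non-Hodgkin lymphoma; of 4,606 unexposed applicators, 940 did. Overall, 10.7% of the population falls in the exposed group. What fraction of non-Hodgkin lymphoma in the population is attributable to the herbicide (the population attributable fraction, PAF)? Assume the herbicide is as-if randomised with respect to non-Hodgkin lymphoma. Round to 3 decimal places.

PAF ≈ 0.224

p₁ = P(outcome | exposed) = 3551/4710 = 0.75393
p₀ = P(outcome | unexposed) = 940/4606 = 0.20408
Overall risk P(Y=1) = π·p₁ + (1−π)·p₀ = 0.107×0.75393 + 0.893×0.20408 = 0.26292.
Under exogeneity, PAF = [P(Y=1) − p₀] / P(Y=1).
PAF = (0.26292 − 0.20408) / 0.26292 ≈ 0.2238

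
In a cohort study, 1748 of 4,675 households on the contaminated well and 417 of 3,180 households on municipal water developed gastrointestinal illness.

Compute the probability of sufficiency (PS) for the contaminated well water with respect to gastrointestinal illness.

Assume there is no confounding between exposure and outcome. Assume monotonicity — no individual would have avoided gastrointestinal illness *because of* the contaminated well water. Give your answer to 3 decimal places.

PS ≈ 0.279

p₁ = P(outcome | exposed) = 1748/4675 = 0.3739
p₀ = P(outcome | unexposed) = 417/3180 = 0.13113
Under exogeneity and monotonicity, PS = (p₁ − p₀) / (1 − p₀).
PS = (0.3739 − 0.13113) / (1 − 0.13113) = 0.24277 / 0.86887 ≈ 0.2794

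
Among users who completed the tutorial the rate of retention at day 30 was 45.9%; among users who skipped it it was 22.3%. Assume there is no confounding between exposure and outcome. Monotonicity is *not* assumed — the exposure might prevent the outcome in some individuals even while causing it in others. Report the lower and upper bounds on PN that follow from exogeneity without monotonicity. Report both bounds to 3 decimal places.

p₁ = 0.459, p₀ = 0.223.
Under exogeneity alone the bounds on PN are max{0,(p₁−p₀)/p₁} ≤ PN ≤ min{1,(1−p₀)/p₁}.
  lower = (p₁ − p₀)/p₁ = 0.236 / 0.459 ≈ 0.5142
  upper = min{1, (1 − p₀)/p₁} = 0.777 / 0.459 ≈ 1.6928 → capped at 1

0.514 ≤ PN ≤ 1.000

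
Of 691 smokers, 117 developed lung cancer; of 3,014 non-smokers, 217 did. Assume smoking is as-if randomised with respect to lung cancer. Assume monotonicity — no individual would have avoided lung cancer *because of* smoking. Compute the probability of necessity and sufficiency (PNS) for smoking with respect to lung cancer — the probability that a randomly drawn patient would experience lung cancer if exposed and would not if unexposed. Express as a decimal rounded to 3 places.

PNS ≈ 0.097

p₁ = P(outcome | exposed) = 117/691 = 0.16932
p₀ = P(outcome | unexposed) = 217/3014 = 0.071997
Under exogeneity and monotonicity, PNS = p₁ − p₀.
PNS = 0.16932 − 0.071997 = 0.097322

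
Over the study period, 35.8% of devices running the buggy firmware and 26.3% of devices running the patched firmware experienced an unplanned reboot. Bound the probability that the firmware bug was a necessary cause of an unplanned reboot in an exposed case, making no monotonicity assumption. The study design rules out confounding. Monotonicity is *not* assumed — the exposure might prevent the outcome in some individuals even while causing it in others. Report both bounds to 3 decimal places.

0.265 ≤ PN ≤ 1.000

p₁ = 0.358, p₀ = 0.263.
Under exogeneity alone the bounds on PN are max{0,(p₁−p₀)/p₁} ≤ PN ≤ min{1,(1−p₀)/p₁}.
  lower = (p₁ − p₀)/p₁ = 0.095 / 0.358 ≈ 0.2654
  upper = min{1, (1 − p₀)/p₁} = 0.737 / 0.358 ≈ 2.0587 → capped at 1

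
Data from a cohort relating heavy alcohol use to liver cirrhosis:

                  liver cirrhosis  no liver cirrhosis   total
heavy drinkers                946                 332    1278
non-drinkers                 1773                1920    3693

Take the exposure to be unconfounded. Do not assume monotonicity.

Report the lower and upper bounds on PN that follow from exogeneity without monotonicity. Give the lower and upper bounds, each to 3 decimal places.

0.351 ≤ PN ≤ 0.702

p₁ = P(outcome | exposed) = 946/1278 = 0.74022
p₀ = P(outcome | unexposed) = 1773/3693 = 0.4801
Under exogeneity alone the bounds on PN are max{0,(p₁−p₀)/p₁} ≤ PN ≤ min{1,(1−p₀)/p₁}.
  lower = (p₁ − p₀)/p₁ = 0.26012 / 0.74022 ≈ 0.3514
  upper = min{1, (1 − p₀)/p₁} = 0.5199 / 0.74022 ≈ 0.7024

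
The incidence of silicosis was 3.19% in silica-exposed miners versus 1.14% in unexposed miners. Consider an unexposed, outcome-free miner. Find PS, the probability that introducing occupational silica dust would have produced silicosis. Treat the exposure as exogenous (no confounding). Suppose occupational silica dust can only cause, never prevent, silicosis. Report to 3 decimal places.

PS ≈ 0.021

p₁ = 0.0319, p₀ = 0.0114.
Under exogeneity and monotonicity, PS = (p₁ − p₀) / (1 − p₀).
PS = (0.0319 − 0.0114) / (1 − 0.0114) = 0.0205 / 0.9886 ≈ 0.0207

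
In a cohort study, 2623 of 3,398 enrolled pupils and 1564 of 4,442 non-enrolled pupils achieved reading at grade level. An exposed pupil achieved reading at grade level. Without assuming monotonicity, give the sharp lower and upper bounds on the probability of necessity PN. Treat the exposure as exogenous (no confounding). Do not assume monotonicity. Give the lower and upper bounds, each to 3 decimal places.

0.544 ≤ PN ≤ 0.839

p₁ = P(outcome | exposed) = 2623/3398 = 0.77192
p₀ = P(outcome | unexposed) = 1564/4442 = 0.35209
Under exogeneity alone the bounds on PN are max{0,(p₁−p₀)/p₁} ≤ PN ≤ min{1,(1−p₀)/p₁}.
  lower = (p₁ − p₀)/p₁ = 0.41983 / 0.77192 ≈ 0.5439
  upper = min{1, (1 − p₀)/p₁} = 0.64791 / 0.77192 ≈ 0.8393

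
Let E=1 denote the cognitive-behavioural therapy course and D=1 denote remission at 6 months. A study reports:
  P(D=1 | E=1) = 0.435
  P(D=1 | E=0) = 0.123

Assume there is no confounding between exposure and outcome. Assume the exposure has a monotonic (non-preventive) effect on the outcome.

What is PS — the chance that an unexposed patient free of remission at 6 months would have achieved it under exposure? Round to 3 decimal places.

Let p₁ = 0.435, p₀ = 0.123.
Under exogeneity and monotonicity, PS = (p₁ − p₀) / (1 − p₀).
PS = (0.435 − 0.123) / (1 − 0.123) = 0.312 / 0.877 ≈ 0.3558

PS ≈ 0.356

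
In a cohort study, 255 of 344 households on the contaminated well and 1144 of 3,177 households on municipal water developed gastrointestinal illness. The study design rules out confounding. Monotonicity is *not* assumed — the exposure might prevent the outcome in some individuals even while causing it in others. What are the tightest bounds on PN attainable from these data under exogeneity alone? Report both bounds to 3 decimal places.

p₁ = P(outcome | exposed) = 255/344 = 0.74128
p₀ = P(outcome | unexposed) = 1144/3177 = 0.36009
Under exogeneity alone the bounds on PN are max{0,(p₁−p₀)/p₁} ≤ PN ≤ min{1,(1−p₀)/p₁}.
  lower = (p₁ − p₀)/p₁ = 0.38119 / 0.74128 ≈ 0.5142
  upper = min{1, (1 − p₀)/p₁} = 0.63991 / 0.74128 ≈ 0.8633

0.514 ≤ PN ≤ 0.863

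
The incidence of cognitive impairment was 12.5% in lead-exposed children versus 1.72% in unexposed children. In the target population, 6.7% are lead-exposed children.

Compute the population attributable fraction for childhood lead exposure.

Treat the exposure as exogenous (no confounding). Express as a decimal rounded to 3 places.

PAF ≈ 0.296

p₁ = 0.125, p₀ = 0.0172.
Overall risk P(Y=1) = π·p₁ + (1−π)·p₀ = 0.067×0.125 + 0.933×0.0172 = 0.024423.
Under exogeneity, PAF = [P(Y=1) − p₀] / P(Y=1).
PAF = (0.024423 − 0.0172) / 0.024423 ≈ 0.2957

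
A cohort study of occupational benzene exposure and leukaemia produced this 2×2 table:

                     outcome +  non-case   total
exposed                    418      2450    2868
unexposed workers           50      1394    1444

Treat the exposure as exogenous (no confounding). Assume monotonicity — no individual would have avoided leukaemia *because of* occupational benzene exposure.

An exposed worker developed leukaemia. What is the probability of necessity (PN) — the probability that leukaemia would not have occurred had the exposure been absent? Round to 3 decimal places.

PN ≈ 0.762

p₁ = P(outcome | exposed) = 418/2868 = 0.14575
p₀ = P(outcome | unexposed) = 50/1444 = 0.034626
Under exogeneity and monotonicity, PN = (p₁ − p₀)/p₁.
PN = (0.14575 − 0.034626) / 0.14575 ≈ 0.7624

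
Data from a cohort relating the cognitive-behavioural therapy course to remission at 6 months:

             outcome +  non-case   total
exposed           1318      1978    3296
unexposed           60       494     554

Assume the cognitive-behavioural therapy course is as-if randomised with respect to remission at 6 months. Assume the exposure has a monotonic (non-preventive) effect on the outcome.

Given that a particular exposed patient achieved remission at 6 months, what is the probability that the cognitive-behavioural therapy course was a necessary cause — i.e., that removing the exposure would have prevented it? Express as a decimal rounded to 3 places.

PN ≈ 0.729

p₁ = P(outcome | exposed) = 1318/3296 = 0.39988
p₀ = P(outcome | unexposed) = 60/554 = 0.1083
Under exogeneity and monotonicity, PN = (p₁ − p₀) / p₁.
PN = (0.39988 − 0.1083) / 0.39988 = 0.29158 / 0.39988 ≈ 0.7292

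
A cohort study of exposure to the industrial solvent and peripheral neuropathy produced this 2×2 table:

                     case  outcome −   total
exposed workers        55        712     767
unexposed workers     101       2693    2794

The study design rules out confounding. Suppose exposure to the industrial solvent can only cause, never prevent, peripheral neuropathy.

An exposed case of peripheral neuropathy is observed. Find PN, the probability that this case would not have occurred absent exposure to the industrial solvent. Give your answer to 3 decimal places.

PN ≈ 0.496

p₁ = P(outcome | exposed) = 55/767 = 0.071708
p₀ = P(outcome | unexposed) = 101/2794 = 0.036149
Under exogeneity and monotonicity, PN = (p₁ − p₀)/p₁.
PN = (0.071708 − 0.036149) / 0.071708 ≈ 0.4959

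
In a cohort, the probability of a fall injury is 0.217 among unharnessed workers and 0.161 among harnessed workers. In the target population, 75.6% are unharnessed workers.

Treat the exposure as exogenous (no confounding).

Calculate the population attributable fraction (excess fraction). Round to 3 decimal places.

Let p₁ = 0.217, p₀ = 0.161.
Overall risk P(Y=1) = π·p₁ + (1−π)·p₀ = 0.756×0.217 + 0.244×0.161 = 0.20334.
Under exogeneity, PAF = [P(Y=1) − p₀] / P(Y=1).
PAF = (0.20334 − 0.161) / 0.20334 ≈ 0.2082

PAF ≈ 0.208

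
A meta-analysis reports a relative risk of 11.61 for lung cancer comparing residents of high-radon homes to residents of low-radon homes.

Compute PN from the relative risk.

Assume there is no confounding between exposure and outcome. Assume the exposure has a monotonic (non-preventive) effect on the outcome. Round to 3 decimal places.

PN ≈ 0.914

Under exogeneity and monotonicity, PN = (RR − 1) / RR = 1 − 1/RR.
PN = (11.61 − 1) / 11.61 = 10.61 / 11.61 ≈ 0.9139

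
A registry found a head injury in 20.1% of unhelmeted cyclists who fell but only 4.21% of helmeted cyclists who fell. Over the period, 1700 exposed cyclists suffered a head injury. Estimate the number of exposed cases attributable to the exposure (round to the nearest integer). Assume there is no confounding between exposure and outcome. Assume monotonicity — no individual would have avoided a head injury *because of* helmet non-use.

about 1344 cases

p₁ = 0.201, p₀ = 0.0421.
PN = (p₁ − p₀)/p₁ = (0.201 − 0.0421) / 0.201 ≈ 0.79055.
Attributable cases ≈ PN × (exposed cases) = 0.79055 × 1700 ≈ 1343.93.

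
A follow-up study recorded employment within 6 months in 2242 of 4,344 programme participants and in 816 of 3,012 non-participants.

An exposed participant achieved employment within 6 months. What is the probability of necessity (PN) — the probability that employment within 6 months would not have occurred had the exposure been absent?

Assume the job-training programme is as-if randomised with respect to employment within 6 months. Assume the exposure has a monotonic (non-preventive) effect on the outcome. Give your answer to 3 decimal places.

p₁ = P(outcome | exposed) = 2242/4344 = 0.51611
p₀ = P(outcome | unexposed) = 816/3012 = 0.27092
Under exogeneity and monotonicity, PN = (p₁ − p₀) / p₁.
PN = (0.51611 − 0.27092) / 0.51611 = 0.2452 / 0.51611 ≈ 0.4751

PN ≈ 0.475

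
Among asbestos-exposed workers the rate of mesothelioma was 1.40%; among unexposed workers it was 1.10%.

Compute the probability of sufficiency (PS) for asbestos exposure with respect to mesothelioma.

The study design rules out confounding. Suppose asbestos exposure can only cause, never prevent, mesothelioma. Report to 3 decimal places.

PS ≈ 0.003

p₁ = 0.014, p₀ = 0.011.
Under exogeneity and monotonicity, PS = (p₁ − p₀) / (1 − p₀).
PS = (0.014 − 0.011) / (1 − 0.011) = 0.003 / 0.989 ≈ 0.0030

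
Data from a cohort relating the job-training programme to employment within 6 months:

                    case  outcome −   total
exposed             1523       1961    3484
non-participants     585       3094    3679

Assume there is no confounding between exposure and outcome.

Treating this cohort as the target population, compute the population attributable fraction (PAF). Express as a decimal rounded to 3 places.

p₁ = P(outcome | exposed) = 1523/3484 = 0.43714
p₀ = P(outcome | unexposed) = 585/3679 = 0.15901
Exposure prevalence π = 3484/7163 = 0.48639; overall risk P(Y=1) = 0.29429.
Under exogeneity, PAF = [P(Y=1) − p₀]/P(Y=1).
PAF = (0.29429 − 0.15901) / 0.29429 ≈ 0.4597

PAF ≈ 0.460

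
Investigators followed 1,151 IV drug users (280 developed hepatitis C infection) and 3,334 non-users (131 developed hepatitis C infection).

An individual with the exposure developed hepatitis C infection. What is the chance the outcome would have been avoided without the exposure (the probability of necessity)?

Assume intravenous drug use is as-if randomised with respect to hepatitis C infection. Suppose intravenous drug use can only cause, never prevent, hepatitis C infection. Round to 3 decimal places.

PN ≈ 0.838

p₁ = P(outcome | exposed) = 280/1151 = 0.24327
p₀ = P(outcome | unexposed) = 131/3334 = 0.039292
Under exogeneity and monotonicity, PN = (p₁ − p₀) / p₁.
PN = (0.24327 − 0.039292) / 0.24327 = 0.20397 / 0.24327 ≈ 0.8385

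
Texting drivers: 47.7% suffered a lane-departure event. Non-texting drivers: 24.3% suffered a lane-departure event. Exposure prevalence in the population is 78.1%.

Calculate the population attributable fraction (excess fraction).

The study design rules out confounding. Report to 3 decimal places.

PAF ≈ 0.429

p₁ = 0.477, p₀ = 0.243.
Overall risk P(Y=1) = π·p₁ + (1−π)·p₀ = 0.781×0.477 + 0.219×0.243 = 0.42575.
Under exogeneity, PAF = [P(Y=1) − p₀] / P(Y=1).
PAF = (0.42575 − 0.243) / 0.42575 ≈ 0.4292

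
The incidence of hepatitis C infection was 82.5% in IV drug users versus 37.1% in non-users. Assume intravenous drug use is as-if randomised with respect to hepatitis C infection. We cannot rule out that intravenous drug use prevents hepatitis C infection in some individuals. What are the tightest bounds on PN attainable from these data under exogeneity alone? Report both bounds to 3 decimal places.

p₁ = 0.825, p₀ = 0.371.
Under exogeneity alone the bounds on PN are max{0,(p₁−p₀)/p₁} ≤ PN ≤ min{1,(1−p₀)/p₁}.
  lower = (p₁ − p₀)/p₁ = 0.454 / 0.825 ≈ 0.5503
  upper = min{1, (1 − p₀)/p₁} = 0.629 / 0.825 ≈ 0.7624

0.550 ≤ PN ≤ 0.762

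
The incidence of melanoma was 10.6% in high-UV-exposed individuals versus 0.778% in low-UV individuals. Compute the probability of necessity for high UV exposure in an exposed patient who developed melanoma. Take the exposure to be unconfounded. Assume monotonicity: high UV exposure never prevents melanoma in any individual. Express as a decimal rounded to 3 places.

p₁ = 0.106, p₀ = 0.00778.
Under exogeneity and monotonicity, PN = (p₁ − p₀) / p₁.
PN = (0.106 − 0.00778) / 0.106 = 0.09822 / 0.106 ≈ 0.9266

PN ≈ 0.927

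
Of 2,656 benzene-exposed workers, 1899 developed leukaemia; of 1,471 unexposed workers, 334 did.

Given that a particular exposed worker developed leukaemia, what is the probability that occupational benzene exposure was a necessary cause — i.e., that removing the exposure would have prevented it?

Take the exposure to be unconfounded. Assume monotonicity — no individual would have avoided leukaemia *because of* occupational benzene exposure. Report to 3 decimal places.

PN ≈ 0.682

p₁ = P(outcome | exposed) = 1899/2656 = 0.71498
p₀ = P(outcome | unexposed) = 334/1471 = 0.22706
Under exogeneity and monotonicity, PN = (p₁ − p₀) / p₁.
PN = (0.71498 − 0.22706) / 0.71498 = 0.48793 / 0.71498 ≈ 0.6824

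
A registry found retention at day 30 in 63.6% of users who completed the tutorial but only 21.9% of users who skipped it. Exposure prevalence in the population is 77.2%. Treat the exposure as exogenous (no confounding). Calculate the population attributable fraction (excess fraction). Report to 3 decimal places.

p₁ = 0.636, p₀ = 0.219.
Overall risk P(Y=1) = π·p₁ + (1−π)·p₀ = 0.772×0.636 + 0.228×0.219 = 0.54092.
Under exogeneity, PAF = [P(Y=1) − p₀] / P(Y=1).
PAF = (0.54092 − 0.219) / 0.54092 ≈ 0.5951

PAF ≈ 0.595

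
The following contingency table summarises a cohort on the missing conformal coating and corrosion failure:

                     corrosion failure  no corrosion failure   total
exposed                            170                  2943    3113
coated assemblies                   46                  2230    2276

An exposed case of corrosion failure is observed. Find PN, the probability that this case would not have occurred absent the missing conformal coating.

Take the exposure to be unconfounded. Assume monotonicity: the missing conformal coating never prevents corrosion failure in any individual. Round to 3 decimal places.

PN ≈ 0.630

p₁ = P(outcome | exposed) = 170/3113 = 0.05461
p₀ = P(outcome | unexposed) = 46/2276 = 0.020211
Under exogeneity and monotonicity, PN = (p₁ − p₀) / p₁.
PN = (0.05461 − 0.020211) / 0.05461 = 0.034399 / 0.05461 ≈ 0.6299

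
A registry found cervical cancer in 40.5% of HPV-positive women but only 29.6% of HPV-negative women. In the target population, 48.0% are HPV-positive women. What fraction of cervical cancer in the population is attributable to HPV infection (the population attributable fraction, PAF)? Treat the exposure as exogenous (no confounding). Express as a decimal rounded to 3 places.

p₁ = 0.405, p₀ = 0.296.
Overall risk P(Y=1) = π·p₁ + (1−π)·p₀ = 0.48×0.405 + 0.52×0.296 = 0.34832.
Under exogeneity, PAF = [P(Y=1) − p₀] / P(Y=1).
PAF = (0.34832 − 0.296) / 0.34832 ≈ 0.1502

PAF ≈ 0.150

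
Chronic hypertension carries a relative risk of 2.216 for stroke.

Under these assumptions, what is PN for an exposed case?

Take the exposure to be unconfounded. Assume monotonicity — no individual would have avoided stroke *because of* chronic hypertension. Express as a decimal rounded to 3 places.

Under exogeneity and monotonicity, PN = (RR − 1) / RR = 1 − 1/RR.
PN = (2.216 − 1) / 2.216 = 1.216 / 2.216 ≈ 0.5487

PN ≈ 0.549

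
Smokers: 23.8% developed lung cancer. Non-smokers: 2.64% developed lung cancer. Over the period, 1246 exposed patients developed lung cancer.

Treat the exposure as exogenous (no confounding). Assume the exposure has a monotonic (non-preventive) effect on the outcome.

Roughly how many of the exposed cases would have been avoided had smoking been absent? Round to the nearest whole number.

p₁ = 0.238, p₀ = 0.0264.
PN = (p₁ − p₀)/p₁ = (0.238 − 0.0264) / 0.238 ≈ 0.88908.
Attributable cases ≈ PN × (exposed cases) = 0.88908 × 1246 ≈ 1107.79.

about 1108 cases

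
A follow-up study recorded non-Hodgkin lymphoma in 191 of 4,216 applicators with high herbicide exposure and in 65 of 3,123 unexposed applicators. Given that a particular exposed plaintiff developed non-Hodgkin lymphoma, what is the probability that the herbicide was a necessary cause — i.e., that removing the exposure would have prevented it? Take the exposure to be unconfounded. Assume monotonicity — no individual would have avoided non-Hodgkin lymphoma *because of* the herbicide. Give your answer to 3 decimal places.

p₁ = P(outcome | exposed) = 191/4216 = 0.045304
p₀ = P(outcome | unexposed) = 65/3123 = 0.020813
Under exogeneity and monotonicity, PN = (p₁ − p₀) / p₁.
PN = (0.045304 − 0.020813) / 0.045304 = 0.02449 / 0.045304 ≈ 0.5406

PN ≈ 0.541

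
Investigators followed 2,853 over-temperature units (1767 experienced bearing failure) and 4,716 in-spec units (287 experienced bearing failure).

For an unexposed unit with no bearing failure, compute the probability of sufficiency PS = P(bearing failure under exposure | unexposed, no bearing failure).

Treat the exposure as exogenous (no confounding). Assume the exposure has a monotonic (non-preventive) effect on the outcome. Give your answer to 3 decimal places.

p₁ = P(outcome | exposed) = 1767/2853 = 0.61935
p₀ = P(outcome | unexposed) = 287/4716 = 0.060857
Under exogeneity and monotonicity, PS = (p₁ − p₀) / (1 − p₀).
PS = (0.61935 − 0.060857) / (1 − 0.060857) = 0.55849 / 0.93914 ≈ 0.5947

PS ≈ 0.595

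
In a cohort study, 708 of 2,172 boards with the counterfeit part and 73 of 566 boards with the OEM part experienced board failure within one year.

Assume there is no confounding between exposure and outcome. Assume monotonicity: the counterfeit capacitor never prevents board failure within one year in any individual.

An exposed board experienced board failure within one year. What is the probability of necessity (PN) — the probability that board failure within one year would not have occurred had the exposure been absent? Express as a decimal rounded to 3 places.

p₁ = P(outcome | exposed) = 708/2172 = 0.32597
p₀ = P(outcome | unexposed) = 73/566 = 0.12898
Under exogeneity and monotonicity, PN = (p₁ − p₀) / p₁.
PN = (0.32597 − 0.12898) / 0.32597 = 0.19699 / 0.32597 ≈ 0.6043

PN ≈ 0.604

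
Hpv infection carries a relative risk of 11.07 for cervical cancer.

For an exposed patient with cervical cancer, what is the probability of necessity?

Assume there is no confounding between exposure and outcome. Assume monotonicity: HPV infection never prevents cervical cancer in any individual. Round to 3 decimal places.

Under exogeneity and monotonicity, PN = (RR − 1) / RR = 1 − 1/RR.
PN = (11.07 − 1) / 11.07 = 10.07 / 11.07 ≈ 0.9097

PN ≈ 0.910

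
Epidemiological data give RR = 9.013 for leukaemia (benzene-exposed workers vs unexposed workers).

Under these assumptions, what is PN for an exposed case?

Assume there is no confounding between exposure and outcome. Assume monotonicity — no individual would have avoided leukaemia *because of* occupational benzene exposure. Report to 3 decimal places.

Under exogeneity and monotonicity, PN = (RR − 1) / RR = 1 − 1/RR.
PN = (9.013 − 1) / 9.013 = 8.013 / 9.013 ≈ 0.8890

PN ≈ 0.889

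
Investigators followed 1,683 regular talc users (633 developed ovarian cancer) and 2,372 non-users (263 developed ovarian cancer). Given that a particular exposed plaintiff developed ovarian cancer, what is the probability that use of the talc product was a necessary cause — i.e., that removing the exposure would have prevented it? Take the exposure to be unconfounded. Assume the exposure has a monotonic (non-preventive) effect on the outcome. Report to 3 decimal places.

p₁ = P(outcome | exposed) = 633/1683 = 0.37611
p₀ = P(outcome | unexposed) = 263/2372 = 0.11088
Under exogeneity and monotonicity, PN = (p₁ − p₀) / p₁.
PN = (0.37611 − 0.11088) / 0.37611 = 0.26524 / 0.37611 ≈ 0.7052

PN ≈ 0.705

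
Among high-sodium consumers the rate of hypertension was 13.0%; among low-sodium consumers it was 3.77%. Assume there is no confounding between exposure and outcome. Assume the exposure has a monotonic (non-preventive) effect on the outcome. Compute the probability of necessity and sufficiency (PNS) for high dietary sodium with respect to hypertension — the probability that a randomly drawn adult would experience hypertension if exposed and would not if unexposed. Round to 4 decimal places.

PNS ≈ 0.0923

p₁ = 0.13, p₀ = 0.0377.
Under exogeneity and monotonicity, PNS = p₁ − p₀.
PNS = 0.13 − 0.0377 = 0.0923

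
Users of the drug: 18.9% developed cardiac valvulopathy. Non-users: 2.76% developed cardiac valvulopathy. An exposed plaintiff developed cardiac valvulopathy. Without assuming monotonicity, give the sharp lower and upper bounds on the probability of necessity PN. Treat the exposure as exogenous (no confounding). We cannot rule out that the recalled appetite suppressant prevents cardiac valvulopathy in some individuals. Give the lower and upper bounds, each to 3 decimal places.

p₁ = 0.189, p₀ = 0.0276.
Under exogeneity alone the bounds on PN are max{0,(p₁−p₀)/p₁} ≤ PN ≤ min{1,(1−p₀)/p₁}.
  lower = (p₁ − p₀)/p₁ = 0.1614 / 0.189 ≈ 0.8540
  upper = min{1, (1 − p₀)/p₁} = 0.9724 / 0.189 ≈ 5.1450 → capped at 1

0.854 ≤ PN ≤ 1.000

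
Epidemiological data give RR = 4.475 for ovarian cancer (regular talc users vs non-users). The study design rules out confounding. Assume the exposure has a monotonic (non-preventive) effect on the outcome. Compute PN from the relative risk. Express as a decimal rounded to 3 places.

PN ≈ 0.777

Under exogeneity and monotonicity, PN = (RR − 1) / RR = 1 − 1/RR.
PN = (4.475 − 1) / 4.475 = 3.475 / 4.475 ≈ 0.7765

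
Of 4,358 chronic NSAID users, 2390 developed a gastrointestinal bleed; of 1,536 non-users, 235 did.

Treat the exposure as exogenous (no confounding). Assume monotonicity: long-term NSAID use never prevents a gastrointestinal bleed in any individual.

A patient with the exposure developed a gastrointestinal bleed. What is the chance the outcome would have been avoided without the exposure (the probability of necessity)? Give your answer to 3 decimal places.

p₁ = P(outcome | exposed) = 2390/4358 = 0.54842
p₀ = P(outcome | unexposed) = 235/1536 = 0.15299
Under exogeneity and monotonicity, PN = (p₁ − p₀) / p₁.
PN = (0.54842 − 0.15299) / 0.54842 = 0.39542 / 0.54842 ≈ 0.7210

PN ≈ 0.721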